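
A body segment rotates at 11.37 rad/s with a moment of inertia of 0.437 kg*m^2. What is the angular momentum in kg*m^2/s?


L = I * omega
L = 0.437 * 11.37
L = 4.9687


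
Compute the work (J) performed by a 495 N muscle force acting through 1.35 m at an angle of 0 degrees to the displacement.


W = F * d * cos(theta)
theta = 0 deg = 0.0000 rad
cos(theta) = 1.0000
W = 495 * 1.35 * 1.0000
W = 668.2500


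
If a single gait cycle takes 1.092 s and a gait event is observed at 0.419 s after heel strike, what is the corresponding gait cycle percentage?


pct = (event_time / cycle_time) * 100
pct = (0.419 / 1.092) * 100
ratio = 0.3837
pct = 38.3700


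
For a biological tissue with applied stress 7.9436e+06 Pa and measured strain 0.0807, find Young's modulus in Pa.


E = stress / strain
E = 7.9436e+06 / 0.0807
E = 9.8434e+07


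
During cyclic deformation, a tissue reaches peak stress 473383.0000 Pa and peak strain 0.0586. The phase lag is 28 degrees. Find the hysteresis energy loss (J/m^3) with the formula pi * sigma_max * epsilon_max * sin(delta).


E_loss = pi * sigma_max * epsilon_max * sin(delta)
delta = 28 deg = 0.4887 rad
sin(delta) = 0.4695
E_loss = pi * 473383.0000 * 0.0586 * 0.4695
E_loss = 40913.7641


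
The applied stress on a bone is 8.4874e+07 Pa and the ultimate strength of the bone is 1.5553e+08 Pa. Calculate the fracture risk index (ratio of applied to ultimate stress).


FRI = applied / ultimate
FRI = 8.4874e+07 / 1.5553e+08
FRI = 0.5457


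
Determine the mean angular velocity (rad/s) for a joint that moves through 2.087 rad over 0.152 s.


omega = delta_theta / delta_t
omega = 2.087 / 0.152
omega = 13.7303


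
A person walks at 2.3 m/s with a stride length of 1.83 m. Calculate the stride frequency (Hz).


f = v / stride_length
f = 2.3 / 1.83
f = 1.2568


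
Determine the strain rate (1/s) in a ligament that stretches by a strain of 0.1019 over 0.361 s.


strain_rate = delta_strain / delta_t
strain_rate = 0.1019 / 0.361
strain_rate = 0.2823


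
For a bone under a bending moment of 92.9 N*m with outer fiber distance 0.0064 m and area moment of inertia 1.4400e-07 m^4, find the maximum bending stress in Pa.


sigma = M * c / I
sigma = 92.9 * 0.0064 / 1.4400e-07
M * c = 0.5946
sigma = 4.1289e+06


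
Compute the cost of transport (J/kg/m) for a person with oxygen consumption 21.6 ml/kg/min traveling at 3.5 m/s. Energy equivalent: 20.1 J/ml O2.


Power per kg = VO2 * 20.1 / 60
Power per kg = 21.6 * 20.1 / 60 = 7.2360 W/kg
Cost = power_per_kg / speed
Cost = 7.2360 / 3.5
Cost = 2.0674


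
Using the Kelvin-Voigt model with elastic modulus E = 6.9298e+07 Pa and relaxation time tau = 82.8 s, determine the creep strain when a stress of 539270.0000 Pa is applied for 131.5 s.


epsilon(t) = (sigma/E) * (1 - exp(-t/tau))
sigma/E = 539270.0000 / 6.9298e+07 = 0.0078
exp(-t/tau) = exp(-131.5 / 82.8) = 0.2043
epsilon = 0.0078 * (1 - 0.2043)
epsilon = 0.0062


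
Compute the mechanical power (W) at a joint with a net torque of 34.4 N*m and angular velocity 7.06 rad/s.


P = M * omega
P = 34.4 * 7.06
P = 242.8640


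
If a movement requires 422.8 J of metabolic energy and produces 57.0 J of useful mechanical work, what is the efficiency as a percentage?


eta = (W_mech / E_meta) * 100
eta = (57.0 / 422.8) * 100
ratio = 0.1348
eta = 13.4816


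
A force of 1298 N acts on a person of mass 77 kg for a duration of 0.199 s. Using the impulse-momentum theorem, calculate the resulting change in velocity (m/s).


J = F * dt = 1298 * 0.199 = 258.3020 N*s
delta_v = J / m
delta_v = 258.3020 / 77
delta_v = 3.3546


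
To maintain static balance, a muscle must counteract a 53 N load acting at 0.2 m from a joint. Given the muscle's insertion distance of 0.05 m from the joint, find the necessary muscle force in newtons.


F_muscle = W * d_load / d_muscle
F_muscle = 53 * 0.2 / 0.05
Numerator = 10.6000
F_muscle = 212.0000


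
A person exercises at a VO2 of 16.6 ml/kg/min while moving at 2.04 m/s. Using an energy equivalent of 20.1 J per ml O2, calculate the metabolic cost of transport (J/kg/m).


Power per kg = VO2 * 20.1 / 60
Power per kg = 16.6 * 20.1 / 60 = 5.5610 W/kg
Cost = power_per_kg / speed
Cost = 5.5610 / 2.04
Cost = 2.7260


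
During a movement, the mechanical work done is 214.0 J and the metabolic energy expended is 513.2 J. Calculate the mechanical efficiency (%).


eta = (W_mech / E_meta) * 100
eta = (214.0 / 513.2) * 100
ratio = 0.4170
eta = 41.6991


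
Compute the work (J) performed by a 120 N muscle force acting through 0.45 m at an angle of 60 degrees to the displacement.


W = F * d * cos(theta)
theta = 60 deg = 1.0472 rad
cos(theta) = 0.5000
W = 120 * 0.45 * 0.5000
W = 27.0000


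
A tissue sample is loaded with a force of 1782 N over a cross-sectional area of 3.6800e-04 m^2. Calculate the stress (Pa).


stress = F / A
stress = 1782 / 3.6800e-04
stress = 4.8424e+06


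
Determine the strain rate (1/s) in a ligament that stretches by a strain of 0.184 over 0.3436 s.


strain_rate = delta_strain / delta_t
strain_rate = 0.184 / 0.3436
strain_rate = 0.5355


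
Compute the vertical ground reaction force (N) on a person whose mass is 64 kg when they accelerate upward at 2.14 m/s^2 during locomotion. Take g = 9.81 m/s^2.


GRF = m * (g + a)
GRF = 64 * (9.81 + 2.14)
GRF = 64 * 11.9500
GRF = 764.8000


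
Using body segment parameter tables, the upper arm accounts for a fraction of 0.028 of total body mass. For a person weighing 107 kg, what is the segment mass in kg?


m_segment = body_mass * fraction
m_segment = 107 * 0.028
m_segment = 2.9960


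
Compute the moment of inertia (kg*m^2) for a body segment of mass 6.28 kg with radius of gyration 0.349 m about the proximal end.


I = m * k^2
I = 6.28 * 0.349^2
k^2 = 0.1218
I = 0.7649


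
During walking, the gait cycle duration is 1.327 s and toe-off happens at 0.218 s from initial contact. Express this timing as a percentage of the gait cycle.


pct = (event_time / cycle_time) * 100
pct = (0.218 / 1.327) * 100
ratio = 0.1643
pct = 16.4280


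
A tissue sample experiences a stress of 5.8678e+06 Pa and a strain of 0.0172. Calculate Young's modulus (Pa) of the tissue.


E = stress / strain
E = 5.8678e+06 / 0.0172
E = 3.4115e+08


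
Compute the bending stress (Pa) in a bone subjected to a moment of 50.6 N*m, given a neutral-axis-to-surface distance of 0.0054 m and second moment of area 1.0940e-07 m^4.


sigma = M * c / I
sigma = 50.6 * 0.0054 / 1.0940e-07
M * c = 0.2732
sigma = 2.4976e+06


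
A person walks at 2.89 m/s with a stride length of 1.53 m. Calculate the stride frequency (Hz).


f = v / stride_length
f = 2.89 / 1.53
f = 1.8889


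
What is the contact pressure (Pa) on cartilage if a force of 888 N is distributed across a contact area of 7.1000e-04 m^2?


P = F / A
P = 888 / 7.1000e-04
P = 1.2507e+06


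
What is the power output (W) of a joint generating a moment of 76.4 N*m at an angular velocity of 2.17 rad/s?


P = M * omega
P = 76.4 * 2.17
P = 165.7880


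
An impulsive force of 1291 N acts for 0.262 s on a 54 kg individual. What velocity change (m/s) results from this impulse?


J = F * dt = 1291 * 0.262 = 338.2420 N*s
delta_v = J / m
delta_v = 338.2420 / 54
delta_v = 6.2637


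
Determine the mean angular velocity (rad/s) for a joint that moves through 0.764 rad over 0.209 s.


omega = delta_theta / delta_t
omega = 0.764 / 0.209
omega = 3.6555


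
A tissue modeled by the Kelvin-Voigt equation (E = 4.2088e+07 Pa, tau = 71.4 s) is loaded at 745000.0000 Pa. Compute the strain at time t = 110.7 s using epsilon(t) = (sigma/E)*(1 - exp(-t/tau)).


epsilon(t) = (sigma/E) * (1 - exp(-t/tau))
sigma/E = 745000.0000 / 4.2088e+07 = 0.0177
exp(-t/tau) = exp(-110.7 / 71.4) = 0.2122
epsilon = 0.0177 * (1 - 0.2122)
epsilon = 0.0139


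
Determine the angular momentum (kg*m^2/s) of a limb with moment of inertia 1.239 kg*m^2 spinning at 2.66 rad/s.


L = I * omega
L = 1.239 * 2.66
L = 3.2957


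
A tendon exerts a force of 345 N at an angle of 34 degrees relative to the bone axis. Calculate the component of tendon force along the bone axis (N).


F_eff = F_tendon * cos(theta)
theta = 34 deg = 0.5934 rad
cos(theta) = 0.8290
F_eff = 345 * 0.8290
F_eff = 286.0180


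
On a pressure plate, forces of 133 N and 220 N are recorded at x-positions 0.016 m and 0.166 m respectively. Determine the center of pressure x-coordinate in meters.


COP_x = (F1*x1 + F2*x2) / (F1 + F2)
COP_x = (133*0.016 + 220*0.166) / (133 + 220)
Numerator = 38.6480
Denominator = 353
COP_x = 0.1095


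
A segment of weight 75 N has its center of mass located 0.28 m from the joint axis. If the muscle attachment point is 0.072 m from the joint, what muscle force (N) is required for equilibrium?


F_muscle = W * d_load / d_muscle
F_muscle = 75 * 0.28 / 0.072
Numerator = 21.0000
F_muscle = 291.6667


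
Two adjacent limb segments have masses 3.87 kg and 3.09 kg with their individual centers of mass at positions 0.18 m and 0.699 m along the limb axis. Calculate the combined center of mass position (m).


COM = (m1*x1 + m2*x2) / (m1 + m2)
COM = (3.87*0.18 + 3.09*0.699) / (3.87 + 3.09)
Numerator = 2.8565
Denominator = 6.9600
COM = 0.4104


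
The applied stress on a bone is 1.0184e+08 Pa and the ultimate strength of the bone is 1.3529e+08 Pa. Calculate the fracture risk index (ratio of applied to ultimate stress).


FRI = applied / ultimate
FRI = 1.0184e+08 / 1.3529e+08
FRI = 0.7528


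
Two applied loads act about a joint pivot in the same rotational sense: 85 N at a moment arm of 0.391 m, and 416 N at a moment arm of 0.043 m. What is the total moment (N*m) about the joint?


M = F1 * d1 + F2 * d2
M = 85 * 0.391 + 416 * 0.043
M = 33.2350 + 17.8880
M = 51.1230


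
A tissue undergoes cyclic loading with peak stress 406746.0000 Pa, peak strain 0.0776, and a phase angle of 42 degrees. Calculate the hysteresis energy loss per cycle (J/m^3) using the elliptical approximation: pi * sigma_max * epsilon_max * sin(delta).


E_loss = pi * sigma_max * epsilon_max * sin(delta)
delta = 42 deg = 0.7330 rad
sin(delta) = 0.6691
E_loss = pi * 406746.0000 * 0.0776 * 0.6691
E_loss = 66350.7414


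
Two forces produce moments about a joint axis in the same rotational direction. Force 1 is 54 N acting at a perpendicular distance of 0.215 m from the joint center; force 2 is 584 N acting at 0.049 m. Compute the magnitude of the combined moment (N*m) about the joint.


M = F1 * d1 + F2 * d2
M = 54 * 0.215 + 584 * 0.049
M = 11.6100 + 28.6160
M = 40.2260


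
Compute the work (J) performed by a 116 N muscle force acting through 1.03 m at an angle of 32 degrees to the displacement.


W = F * d * cos(theta)
theta = 32 deg = 0.5585 rad
cos(theta) = 0.8480
W = 116 * 1.03 * 0.8480
W = 101.3248


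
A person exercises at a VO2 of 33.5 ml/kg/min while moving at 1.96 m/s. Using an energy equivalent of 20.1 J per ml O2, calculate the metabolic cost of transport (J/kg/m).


Power per kg = VO2 * 20.1 / 60
Power per kg = 33.5 * 20.1 / 60 = 11.2225 W/kg
Cost = power_per_kg / speed
Cost = 11.2225 / 1.96
Cost = 5.7258


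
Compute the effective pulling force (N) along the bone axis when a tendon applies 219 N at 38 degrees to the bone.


F_eff = F_tendon * cos(theta)
theta = 38 deg = 0.6632 rad
cos(theta) = 0.7880
F_eff = 219 * 0.7880
F_eff = 172.5744


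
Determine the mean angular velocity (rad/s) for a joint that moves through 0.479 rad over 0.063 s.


omega = delta_theta / delta_t
omega = 0.479 / 0.063
omega = 7.6032


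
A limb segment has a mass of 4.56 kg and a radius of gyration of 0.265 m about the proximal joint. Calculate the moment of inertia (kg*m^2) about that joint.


I = m * k^2
I = 4.56 * 0.265^2
k^2 = 0.0702
I = 0.3202


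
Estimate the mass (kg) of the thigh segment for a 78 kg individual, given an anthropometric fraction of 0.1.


m_segment = body_mass * fraction
m_segment = 78 * 0.1
m_segment = 7.8000


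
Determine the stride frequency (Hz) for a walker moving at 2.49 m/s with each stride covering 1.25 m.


f = v / stride_length
f = 2.49 / 1.25
f = 1.9920


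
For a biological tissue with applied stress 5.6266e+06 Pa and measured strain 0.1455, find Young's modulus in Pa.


E = stress / strain
E = 5.6266e+06 / 0.1455
E = 3.8671e+07


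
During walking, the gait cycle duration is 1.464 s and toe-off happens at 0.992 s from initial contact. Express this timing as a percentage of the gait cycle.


pct = (event_time / cycle_time) * 100
pct = (0.992 / 1.464) * 100
ratio = 0.6776
pct = 67.7596


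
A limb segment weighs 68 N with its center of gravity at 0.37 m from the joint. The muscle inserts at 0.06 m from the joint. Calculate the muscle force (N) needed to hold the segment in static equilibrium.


F_muscle = W * d_load / d_muscle
F_muscle = 68 * 0.37 / 0.06
Numerator = 25.1600
F_muscle = 419.3333


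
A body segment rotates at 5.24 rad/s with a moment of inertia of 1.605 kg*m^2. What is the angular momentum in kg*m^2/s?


L = I * omega
L = 1.605 * 5.24
L = 8.4102


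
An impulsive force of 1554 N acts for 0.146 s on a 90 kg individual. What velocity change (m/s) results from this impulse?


J = F * dt = 1554 * 0.146 = 226.8840 N*s
delta_v = J / m
delta_v = 226.8840 / 90
delta_v = 2.5209


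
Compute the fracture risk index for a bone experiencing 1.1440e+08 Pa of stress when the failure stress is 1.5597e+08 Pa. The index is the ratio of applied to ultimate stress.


FRI = applied / ultimate
FRI = 1.1440e+08 / 1.5597e+08
FRI = 0.7335


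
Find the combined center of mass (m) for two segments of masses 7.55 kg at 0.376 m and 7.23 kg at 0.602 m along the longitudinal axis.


COM = (m1*x1 + m2*x2) / (m1 + m2)
COM = (7.55*0.376 + 7.23*0.602) / (7.55 + 7.23)
Numerator = 7.1913
Denominator = 14.7800
COM = 0.4866


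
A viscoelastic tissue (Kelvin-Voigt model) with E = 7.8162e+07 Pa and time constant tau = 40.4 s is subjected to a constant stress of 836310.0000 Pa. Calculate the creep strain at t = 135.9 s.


epsilon(t) = (sigma/E) * (1 - exp(-t/tau))
sigma/E = 836310.0000 / 7.8162e+07 = 0.0107
exp(-t/tau) = exp(-135.9 / 40.4) = 0.0346
epsilon = 0.0107 * (1 - 0.0346)
epsilon = 0.0103


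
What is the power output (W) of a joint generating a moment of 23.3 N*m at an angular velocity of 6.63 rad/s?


P = M * omega
P = 23.3 * 6.63
P = 154.4790


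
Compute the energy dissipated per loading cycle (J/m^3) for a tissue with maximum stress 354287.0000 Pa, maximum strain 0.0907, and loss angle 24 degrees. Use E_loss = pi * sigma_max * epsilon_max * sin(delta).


E_loss = pi * sigma_max * epsilon_max * sin(delta)
delta = 24 deg = 0.4189 rad
sin(delta) = 0.4067
E_loss = pi * 354287.0000 * 0.0907 * 0.4067
E_loss = 41060.6364


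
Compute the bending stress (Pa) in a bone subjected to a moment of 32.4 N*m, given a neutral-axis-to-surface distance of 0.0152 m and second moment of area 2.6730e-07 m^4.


sigma = M * c / I
sigma = 32.4 * 0.0152 / 2.6730e-07
M * c = 0.4925
sigma = 1.8424e+06


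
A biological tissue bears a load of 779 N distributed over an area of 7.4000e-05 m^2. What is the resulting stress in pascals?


stress = F / A
stress = 779 / 7.4000e-05
stress = 1.0527e+07


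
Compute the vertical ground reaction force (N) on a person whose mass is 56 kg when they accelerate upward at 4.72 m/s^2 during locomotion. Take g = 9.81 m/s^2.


GRF = m * (g + a)
GRF = 56 * (9.81 + 4.72)
GRF = 56 * 14.5300
GRF = 813.6800


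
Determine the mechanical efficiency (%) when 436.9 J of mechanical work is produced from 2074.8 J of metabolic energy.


eta = (W_mech / E_meta) * 100
eta = (436.9 / 2074.8) * 100
ratio = 0.2106
eta = 21.0575


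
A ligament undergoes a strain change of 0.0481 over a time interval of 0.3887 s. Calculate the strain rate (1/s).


strain_rate = delta_strain / delta_t
strain_rate = 0.0481 / 0.3887
strain_rate = 0.1237


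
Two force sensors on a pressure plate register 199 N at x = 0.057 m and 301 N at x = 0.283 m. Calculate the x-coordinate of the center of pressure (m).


COP_x = (F1*x1 + F2*x2) / (F1 + F2)
COP_x = (199*0.057 + 301*0.283) / (199 + 301)
Numerator = 96.5260
Denominator = 500
COP_x = 0.1931


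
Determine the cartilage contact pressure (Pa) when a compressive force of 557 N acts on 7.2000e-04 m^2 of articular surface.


P = F / A
P = 557 / 7.2000e-04
P = 773611.1111


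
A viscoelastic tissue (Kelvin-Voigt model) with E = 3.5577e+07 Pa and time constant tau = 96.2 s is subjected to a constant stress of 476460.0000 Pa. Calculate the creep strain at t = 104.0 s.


epsilon(t) = (sigma/E) * (1 - exp(-t/tau))
sigma/E = 476460.0000 / 3.5577e+07 = 0.0134
exp(-t/tau) = exp(-104.0 / 96.2) = 0.3392
epsilon = 0.0134 * (1 - 0.3392)
epsilon = 0.0088


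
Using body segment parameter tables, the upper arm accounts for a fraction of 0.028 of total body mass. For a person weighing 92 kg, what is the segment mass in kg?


m_segment = body_mass * fraction
m_segment = 92 * 0.028
m_segment = 2.5760


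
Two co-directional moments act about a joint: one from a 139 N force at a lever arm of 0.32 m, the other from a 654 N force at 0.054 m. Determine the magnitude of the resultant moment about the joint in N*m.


M = F1 * d1 + F2 * d2
M = 139 * 0.32 + 654 * 0.054
M = 44.4800 + 35.3160
M = 79.7960


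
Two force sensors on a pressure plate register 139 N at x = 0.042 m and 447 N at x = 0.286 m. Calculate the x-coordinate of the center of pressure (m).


COP_x = (F1*x1 + F2*x2) / (F1 + F2)
COP_x = (139*0.042 + 447*0.286) / (139 + 447)
Numerator = 133.6800
Denominator = 586
COP_x = 0.2281


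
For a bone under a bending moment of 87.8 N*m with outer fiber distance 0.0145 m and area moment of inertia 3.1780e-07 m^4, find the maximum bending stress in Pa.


sigma = M * c / I
sigma = 87.8 * 0.0145 / 3.1780e-07
M * c = 1.2731
sigma = 4.0060e+06


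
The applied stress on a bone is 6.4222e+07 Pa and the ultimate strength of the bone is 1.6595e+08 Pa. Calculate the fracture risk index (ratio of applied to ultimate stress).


FRI = applied / ultimate
FRI = 6.4222e+07 / 1.6595e+08
FRI = 0.3870


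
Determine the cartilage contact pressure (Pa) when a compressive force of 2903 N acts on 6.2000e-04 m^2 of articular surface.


P = F / A
P = 2903 / 6.2000e-04
P = 4.6823e+06


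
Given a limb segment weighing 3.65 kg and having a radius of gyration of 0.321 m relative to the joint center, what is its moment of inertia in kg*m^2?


I = m * k^2
I = 3.65 * 0.321^2
k^2 = 0.1030
I = 0.3761


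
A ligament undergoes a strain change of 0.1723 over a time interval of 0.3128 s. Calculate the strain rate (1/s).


strain_rate = delta_strain / delta_t
strain_rate = 0.1723 / 0.3128
strain_rate = 0.5508


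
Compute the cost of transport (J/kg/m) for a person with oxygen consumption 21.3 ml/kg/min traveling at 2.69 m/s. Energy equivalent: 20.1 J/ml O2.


Power per kg = VO2 * 20.1 / 60
Power per kg = 21.3 * 20.1 / 60 = 7.1355 W/kg
Cost = power_per_kg / speed
Cost = 7.1355 / 2.69
Cost = 2.6526


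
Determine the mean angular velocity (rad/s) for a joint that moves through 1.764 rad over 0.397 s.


omega = delta_theta / delta_t
omega = 1.764 / 0.397
omega = 4.4433


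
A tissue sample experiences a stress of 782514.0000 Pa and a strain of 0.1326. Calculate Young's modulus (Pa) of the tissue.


E = stress / strain
E = 782514.0000 / 0.1326
E = 5.9013e+06


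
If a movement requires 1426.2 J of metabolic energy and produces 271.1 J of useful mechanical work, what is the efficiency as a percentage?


eta = (W_mech / E_meta) * 100
eta = (271.1 / 1426.2) * 100
ratio = 0.1901
eta = 19.0086


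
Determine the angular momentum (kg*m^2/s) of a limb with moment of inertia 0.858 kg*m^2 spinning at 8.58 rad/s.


L = I * omega
L = 0.858 * 8.58
L = 7.3616


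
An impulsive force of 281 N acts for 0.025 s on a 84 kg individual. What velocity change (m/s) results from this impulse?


J = F * dt = 281 * 0.025 = 7.0250 N*s
delta_v = J / m
delta_v = 7.0250 / 84
delta_v = 0.0836


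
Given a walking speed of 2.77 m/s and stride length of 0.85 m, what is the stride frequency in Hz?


f = v / stride_length
f = 2.77 / 0.85
f = 3.2588


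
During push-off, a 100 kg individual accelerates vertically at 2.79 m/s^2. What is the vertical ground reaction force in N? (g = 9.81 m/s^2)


GRF = m * (g + a)
GRF = 100 * (9.81 + 2.79)
GRF = 100 * 12.6000
GRF = 1260.0000


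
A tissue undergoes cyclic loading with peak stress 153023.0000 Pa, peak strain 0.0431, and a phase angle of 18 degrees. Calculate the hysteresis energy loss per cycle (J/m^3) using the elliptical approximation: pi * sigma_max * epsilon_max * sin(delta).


E_loss = pi * sigma_max * epsilon_max * sin(delta)
delta = 18 deg = 0.3142 rad
sin(delta) = 0.3090
E_loss = pi * 153023.0000 * 0.0431 * 0.3090
E_loss = 6402.7452


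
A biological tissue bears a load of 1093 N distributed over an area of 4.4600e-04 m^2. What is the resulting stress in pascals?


stress = F / A
stress = 1093 / 4.4600e-04
stress = 2.4507e+06


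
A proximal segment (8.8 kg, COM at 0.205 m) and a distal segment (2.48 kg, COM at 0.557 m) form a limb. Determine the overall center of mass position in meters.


COM = (m1*x1 + m2*x2) / (m1 + m2)
COM = (8.8*0.205 + 2.48*0.557) / (8.8 + 2.48)
Numerator = 3.1854
Denominator = 11.2800
COM = 0.2824


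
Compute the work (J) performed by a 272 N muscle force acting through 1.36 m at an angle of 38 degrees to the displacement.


W = F * d * cos(theta)
theta = 38 deg = 0.6632 rad
cos(theta) = 0.7880
W = 272 * 1.36 * 0.7880
W = 291.5009


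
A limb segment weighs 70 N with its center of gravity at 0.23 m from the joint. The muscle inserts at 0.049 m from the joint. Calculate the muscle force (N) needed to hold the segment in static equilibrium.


F_muscle = W * d_load / d_muscle
F_muscle = 70 * 0.23 / 0.049
Numerator = 16.1000
F_muscle = 328.5714


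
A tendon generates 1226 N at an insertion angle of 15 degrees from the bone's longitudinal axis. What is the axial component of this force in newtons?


F_eff = F_tendon * cos(theta)
theta = 15 deg = 0.2618 rad
cos(theta) = 0.9659
F_eff = 1226 * 0.9659
F_eff = 1184.2251


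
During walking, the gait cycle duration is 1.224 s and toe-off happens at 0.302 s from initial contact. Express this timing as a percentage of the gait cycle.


pct = (event_time / cycle_time) * 100
pct = (0.302 / 1.224) * 100
ratio = 0.2467
pct = 24.6732


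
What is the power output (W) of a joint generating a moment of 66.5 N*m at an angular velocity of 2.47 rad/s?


P = M * omega
P = 66.5 * 2.47
P = 164.2550


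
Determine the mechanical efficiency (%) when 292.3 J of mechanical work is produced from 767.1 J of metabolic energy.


eta = (W_mech / E_meta) * 100
eta = (292.3 / 767.1) * 100
ratio = 0.3810
eta = 38.1045


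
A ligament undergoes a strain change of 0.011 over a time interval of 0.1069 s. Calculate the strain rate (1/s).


strain_rate = delta_strain / delta_t
strain_rate = 0.011 / 0.1069
strain_rate = 0.1029


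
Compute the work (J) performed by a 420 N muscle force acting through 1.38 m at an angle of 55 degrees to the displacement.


W = F * d * cos(theta)
theta = 55 deg = 0.9599 rad
cos(theta) = 0.5736
W = 420 * 1.38 * 0.5736
W = 332.4449


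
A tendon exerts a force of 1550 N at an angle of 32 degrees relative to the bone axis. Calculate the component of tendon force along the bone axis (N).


F_eff = F_tendon * cos(theta)
theta = 32 deg = 0.5585 rad
cos(theta) = 0.8480
F_eff = 1550 * 0.8480
F_eff = 1314.4745


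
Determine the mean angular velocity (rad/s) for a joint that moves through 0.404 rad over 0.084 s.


omega = delta_theta / delta_t
omega = 0.404 / 0.084
omega = 4.8095


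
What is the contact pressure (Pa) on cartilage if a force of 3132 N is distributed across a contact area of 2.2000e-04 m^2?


P = F / A
P = 3132 / 2.2000e-04
P = 1.4236e+07


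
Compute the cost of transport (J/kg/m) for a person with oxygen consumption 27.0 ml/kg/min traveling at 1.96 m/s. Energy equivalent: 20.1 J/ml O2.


Power per kg = VO2 * 20.1 / 60
Power per kg = 27.0 * 20.1 / 60 = 9.0450 W/kg
Cost = power_per_kg / speed
Cost = 9.0450 / 1.96
Cost = 4.6148


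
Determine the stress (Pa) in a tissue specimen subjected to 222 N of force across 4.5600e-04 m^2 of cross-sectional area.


stress = F / A
stress = 222 / 4.5600e-04
stress = 486842.1053


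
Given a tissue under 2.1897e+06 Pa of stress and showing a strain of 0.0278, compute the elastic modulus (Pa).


E = stress / strain
E = 2.1897e+06 / 0.0278
E = 7.8766e+07


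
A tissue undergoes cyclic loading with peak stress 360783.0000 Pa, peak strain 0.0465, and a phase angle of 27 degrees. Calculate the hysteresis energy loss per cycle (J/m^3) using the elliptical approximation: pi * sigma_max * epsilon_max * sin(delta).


E_loss = pi * sigma_max * epsilon_max * sin(delta)
delta = 27 deg = 0.4712 rad
sin(delta) = 0.4540
E_loss = pi * 360783.0000 * 0.0465 * 0.4540
E_loss = 23927.4080


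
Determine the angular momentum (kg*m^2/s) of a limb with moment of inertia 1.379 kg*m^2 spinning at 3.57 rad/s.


L = I * omega
L = 1.379 * 3.57
L = 4.9230


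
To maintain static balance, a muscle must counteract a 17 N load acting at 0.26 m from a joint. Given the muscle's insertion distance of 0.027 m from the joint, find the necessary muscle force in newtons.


F_muscle = W * d_load / d_muscle
F_muscle = 17 * 0.26 / 0.027
Numerator = 4.4200
F_muscle = 163.7037


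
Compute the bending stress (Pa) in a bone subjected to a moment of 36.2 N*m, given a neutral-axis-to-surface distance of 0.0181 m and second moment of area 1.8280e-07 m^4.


sigma = M * c / I
sigma = 36.2 * 0.0181 / 1.8280e-07
M * c = 0.6552
sigma = 3.5844e+06


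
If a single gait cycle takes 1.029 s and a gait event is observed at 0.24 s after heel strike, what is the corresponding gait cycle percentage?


pct = (event_time / cycle_time) * 100
pct = (0.24 / 1.029) * 100
ratio = 0.2332
pct = 23.3236


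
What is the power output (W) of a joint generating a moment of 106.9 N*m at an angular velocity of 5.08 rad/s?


P = M * omega
P = 106.9 * 5.08
P = 543.0520


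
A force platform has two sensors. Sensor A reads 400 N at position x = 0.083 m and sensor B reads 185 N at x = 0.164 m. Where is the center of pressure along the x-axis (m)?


COP_x = (F1*x1 + F2*x2) / (F1 + F2)
COP_x = (400*0.083 + 185*0.164) / (400 + 185)
Numerator = 63.5400
Denominator = 585
COP_x = 0.1086


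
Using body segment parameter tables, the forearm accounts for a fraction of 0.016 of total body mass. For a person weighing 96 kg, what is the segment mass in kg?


m_segment = body_mass * fraction
m_segment = 96 * 0.016
m_segment = 1.5360


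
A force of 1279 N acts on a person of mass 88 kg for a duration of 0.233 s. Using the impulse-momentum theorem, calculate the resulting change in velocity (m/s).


J = F * dt = 1279 * 0.233 = 298.0070 N*s
delta_v = J / m
delta_v = 298.0070 / 88
delta_v = 3.3864


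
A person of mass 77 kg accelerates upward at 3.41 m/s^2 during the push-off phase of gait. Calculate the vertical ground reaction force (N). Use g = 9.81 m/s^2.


GRF = m * (g + a)
GRF = 77 * (9.81 + 3.41)
GRF = 77 * 13.2200
GRF = 1017.9400


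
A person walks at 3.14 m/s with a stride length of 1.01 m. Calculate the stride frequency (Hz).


f = v / stride_length
f = 3.14 / 1.01
f = 3.1089


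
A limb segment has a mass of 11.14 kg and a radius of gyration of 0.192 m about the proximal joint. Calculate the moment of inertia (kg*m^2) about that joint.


I = m * k^2
I = 11.14 * 0.192^2
k^2 = 0.0369
I = 0.4107


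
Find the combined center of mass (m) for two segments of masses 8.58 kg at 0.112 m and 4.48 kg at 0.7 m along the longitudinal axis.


COM = (m1*x1 + m2*x2) / (m1 + m2)
COM = (8.58*0.112 + 4.48*0.7) / (8.58 + 4.48)
Numerator = 4.0970
Denominator = 13.0600
COM = 0.3137


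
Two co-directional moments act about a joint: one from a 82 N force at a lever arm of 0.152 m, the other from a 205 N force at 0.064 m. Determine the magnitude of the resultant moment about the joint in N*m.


M = F1 * d1 + F2 * d2
M = 82 * 0.152 + 205 * 0.064
M = 12.4640 + 13.1200
M = 25.5840


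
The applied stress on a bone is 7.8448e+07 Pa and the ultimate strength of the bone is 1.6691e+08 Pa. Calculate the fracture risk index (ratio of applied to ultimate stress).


FRI = applied / ultimate
FRI = 7.8448e+07 / 1.6691e+08
FRI = 0.4700


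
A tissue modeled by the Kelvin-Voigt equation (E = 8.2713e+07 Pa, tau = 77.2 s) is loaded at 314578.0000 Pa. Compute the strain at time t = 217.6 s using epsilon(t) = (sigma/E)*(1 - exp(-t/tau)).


epsilon(t) = (sigma/E) * (1 - exp(-t/tau))
sigma/E = 314578.0000 / 8.2713e+07 = 0.0038
exp(-t/tau) = exp(-217.6 / 77.2) = 0.0597
epsilon = 0.0038 * (1 - 0.0597)
epsilon = 0.0036


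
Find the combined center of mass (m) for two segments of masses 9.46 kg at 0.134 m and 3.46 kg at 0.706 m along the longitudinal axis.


COM = (m1*x1 + m2*x2) / (m1 + m2)
COM = (9.46*0.134 + 3.46*0.706) / (9.46 + 3.46)
Numerator = 3.7104
Denominator = 12.9200
COM = 0.2872


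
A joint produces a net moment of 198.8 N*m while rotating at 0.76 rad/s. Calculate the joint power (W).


P = M * omega
P = 198.8 * 0.76
P = 151.0880


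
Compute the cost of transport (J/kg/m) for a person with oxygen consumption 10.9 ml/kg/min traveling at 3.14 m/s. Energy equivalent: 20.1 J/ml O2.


Power per kg = VO2 * 20.1 / 60
Power per kg = 10.9 * 20.1 / 60 = 3.6515 W/kg
Cost = power_per_kg / speed
Cost = 3.6515 / 3.14
Cost = 1.1629


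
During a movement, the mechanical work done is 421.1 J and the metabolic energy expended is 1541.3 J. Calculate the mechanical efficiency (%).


eta = (W_mech / E_meta) * 100
eta = (421.1 / 1541.3) * 100
ratio = 0.2732
eta = 27.3211


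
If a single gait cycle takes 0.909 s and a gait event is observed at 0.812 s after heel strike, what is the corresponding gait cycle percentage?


pct = (event_time / cycle_time) * 100
pct = (0.812 / 0.909) * 100
ratio = 0.8933
pct = 89.3289


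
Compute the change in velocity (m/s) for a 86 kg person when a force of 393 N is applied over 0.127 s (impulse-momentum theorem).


J = F * dt = 393 * 0.127 = 49.9110 N*s
delta_v = J / m
delta_v = 49.9110 / 86
delta_v = 0.5804


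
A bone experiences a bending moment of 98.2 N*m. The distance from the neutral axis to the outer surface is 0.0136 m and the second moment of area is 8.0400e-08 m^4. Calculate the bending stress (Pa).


sigma = M * c / I
sigma = 98.2 * 0.0136 / 8.0400e-08
M * c = 1.3355
sigma = 1.6611e+07


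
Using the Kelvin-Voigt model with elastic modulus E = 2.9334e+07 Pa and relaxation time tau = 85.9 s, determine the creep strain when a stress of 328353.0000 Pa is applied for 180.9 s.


epsilon(t) = (sigma/E) * (1 - exp(-t/tau))
sigma/E = 328353.0000 / 2.9334e+07 = 0.0112
exp(-t/tau) = exp(-180.9 / 85.9) = 0.1217
epsilon = 0.0112 * (1 - 0.1217)
epsilon = 0.0098


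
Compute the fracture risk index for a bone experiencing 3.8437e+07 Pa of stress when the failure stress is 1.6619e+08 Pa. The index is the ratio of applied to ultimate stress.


FRI = applied / ultimate
FRI = 3.8437e+07 / 1.6619e+08
FRI = 0.2313


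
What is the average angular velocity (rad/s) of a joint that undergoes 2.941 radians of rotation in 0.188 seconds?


omega = delta_theta / delta_t
omega = 2.941 / 0.188
omega = 15.6436


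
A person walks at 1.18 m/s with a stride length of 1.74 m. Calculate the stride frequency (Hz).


f = v / stride_length
f = 1.18 / 1.74
f = 0.6782


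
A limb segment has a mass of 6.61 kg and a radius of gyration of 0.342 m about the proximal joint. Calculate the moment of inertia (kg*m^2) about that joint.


I = m * k^2
I = 6.61 * 0.342^2
k^2 = 0.1170
I = 0.7731


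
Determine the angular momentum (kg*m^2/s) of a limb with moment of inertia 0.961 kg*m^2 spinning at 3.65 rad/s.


L = I * omega
L = 0.961 * 3.65
L = 3.5076


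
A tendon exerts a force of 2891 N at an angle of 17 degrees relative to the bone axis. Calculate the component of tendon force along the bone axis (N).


F_eff = F_tendon * cos(theta)
theta = 17 deg = 0.2967 rad
cos(theta) = 0.9563
F_eff = 2891 * 0.9563
F_eff = 2764.6770


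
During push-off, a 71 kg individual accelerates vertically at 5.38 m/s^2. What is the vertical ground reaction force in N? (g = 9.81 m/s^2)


GRF = m * (g + a)
GRF = 71 * (9.81 + 5.38)
GRF = 71 * 15.1900
GRF = 1078.4900


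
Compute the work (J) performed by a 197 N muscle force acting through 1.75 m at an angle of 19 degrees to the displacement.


W = F * d * cos(theta)
theta = 19 deg = 0.3316 rad
cos(theta) = 0.9455
W = 197 * 1.75 * 0.9455
W = 325.9675


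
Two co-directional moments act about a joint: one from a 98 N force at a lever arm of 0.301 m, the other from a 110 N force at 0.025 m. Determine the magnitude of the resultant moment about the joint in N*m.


M = F1 * d1 + F2 * d2
M = 98 * 0.301 + 110 * 0.025
M = 29.4980 + 2.7500
M = 32.2480


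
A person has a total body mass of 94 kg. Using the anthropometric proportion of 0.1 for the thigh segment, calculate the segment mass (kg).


m_segment = body_mass * fraction
m_segment = 94 * 0.1
m_segment = 9.4000


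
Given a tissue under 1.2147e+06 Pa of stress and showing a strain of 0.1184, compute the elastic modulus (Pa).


E = stress / strain
E = 1.2147e+06 / 0.1184
E = 1.0259e+07


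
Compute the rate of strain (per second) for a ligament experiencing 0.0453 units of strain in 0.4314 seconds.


strain_rate = delta_strain / delta_t
strain_rate = 0.0453 / 0.4314
strain_rate = 0.1050


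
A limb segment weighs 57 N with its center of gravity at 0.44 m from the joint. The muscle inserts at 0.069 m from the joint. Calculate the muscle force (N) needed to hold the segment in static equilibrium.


F_muscle = W * d_load / d_muscle
F_muscle = 57 * 0.44 / 0.069
Numerator = 25.0800
F_muscle = 363.4783


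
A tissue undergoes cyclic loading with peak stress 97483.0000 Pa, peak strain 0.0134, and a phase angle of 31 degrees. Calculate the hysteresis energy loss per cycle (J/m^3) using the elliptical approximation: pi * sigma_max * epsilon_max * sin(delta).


E_loss = pi * sigma_max * epsilon_max * sin(delta)
delta = 31 deg = 0.5411 rad
sin(delta) = 0.5150
E_loss = pi * 97483.0000 * 0.0134 * 0.5150
E_loss = 2113.6005


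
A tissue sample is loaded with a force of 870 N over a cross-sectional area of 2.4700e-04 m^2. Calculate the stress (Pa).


stress = F / A
stress = 870 / 2.4700e-04
stress = 3.5223e+06


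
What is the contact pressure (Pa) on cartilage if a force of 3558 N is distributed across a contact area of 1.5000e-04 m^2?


P = F / A
P = 3558 / 1.5000e-04
P = 2.3720e+07


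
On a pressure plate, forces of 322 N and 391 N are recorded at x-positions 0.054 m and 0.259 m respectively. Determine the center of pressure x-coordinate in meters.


COP_x = (F1*x1 + F2*x2) / (F1 + F2)
COP_x = (322*0.054 + 391*0.259) / (322 + 391)
Numerator = 118.6570
Denominator = 713
COP_x = 0.1664


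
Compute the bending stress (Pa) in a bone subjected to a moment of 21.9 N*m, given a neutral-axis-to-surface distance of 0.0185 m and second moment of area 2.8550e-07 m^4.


sigma = M * c / I
sigma = 21.9 * 0.0185 / 2.8550e-07
M * c = 0.4051
sigma = 1.4191e+06


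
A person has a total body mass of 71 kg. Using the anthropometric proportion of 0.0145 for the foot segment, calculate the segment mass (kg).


m_segment = body_mass * fraction
m_segment = 71 * 0.0145
m_segment = 1.0295


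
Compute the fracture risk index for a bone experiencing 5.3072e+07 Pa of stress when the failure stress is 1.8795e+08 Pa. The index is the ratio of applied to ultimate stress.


FRI = applied / ultimate
FRI = 5.3072e+07 / 1.8795e+08
FRI = 0.2824


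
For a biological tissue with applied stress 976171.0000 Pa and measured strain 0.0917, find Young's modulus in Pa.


E = stress / strain
E = 976171.0000 / 0.0917
E = 1.0645e+07


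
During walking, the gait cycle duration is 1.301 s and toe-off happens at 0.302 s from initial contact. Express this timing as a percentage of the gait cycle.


pct = (event_time / cycle_time) * 100
pct = (0.302 / 1.301) * 100
ratio = 0.2321
pct = 23.2129


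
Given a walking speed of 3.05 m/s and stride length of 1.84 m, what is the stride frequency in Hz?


f = v / stride_length
f = 3.05 / 1.84
f = 1.6576


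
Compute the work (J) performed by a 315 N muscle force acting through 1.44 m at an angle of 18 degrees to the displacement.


W = F * d * cos(theta)
theta = 18 deg = 0.3142 rad
cos(theta) = 0.9511
W = 315 * 1.44 * 0.9511
W = 431.3992


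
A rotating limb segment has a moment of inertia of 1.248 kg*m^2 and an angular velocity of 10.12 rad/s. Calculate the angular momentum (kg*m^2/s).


L = I * omega
L = 1.248 * 10.12
L = 12.6298


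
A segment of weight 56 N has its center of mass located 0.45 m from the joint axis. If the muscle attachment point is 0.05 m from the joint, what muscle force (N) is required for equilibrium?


F_muscle = W * d_load / d_muscle
F_muscle = 56 * 0.45 / 0.05
Numerator = 25.2000
F_muscle = 504.0000


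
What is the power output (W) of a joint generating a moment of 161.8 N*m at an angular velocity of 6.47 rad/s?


P = M * omega
P = 161.8 * 6.47
P = 1046.8460


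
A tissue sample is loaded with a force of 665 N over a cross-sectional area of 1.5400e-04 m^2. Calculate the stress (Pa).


stress = F / A
stress = 665 / 1.5400e-04
stress = 4.3182e+06


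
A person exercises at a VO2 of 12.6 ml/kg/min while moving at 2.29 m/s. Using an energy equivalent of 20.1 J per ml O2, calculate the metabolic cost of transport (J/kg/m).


Power per kg = VO2 * 20.1 / 60
Power per kg = 12.6 * 20.1 / 60 = 4.2210 W/kg
Cost = power_per_kg / speed
Cost = 4.2210 / 2.29
Cost = 1.8432


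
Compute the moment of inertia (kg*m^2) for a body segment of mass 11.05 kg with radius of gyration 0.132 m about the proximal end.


I = m * k^2
I = 11.05 * 0.132^2
k^2 = 0.0174
I = 0.1925


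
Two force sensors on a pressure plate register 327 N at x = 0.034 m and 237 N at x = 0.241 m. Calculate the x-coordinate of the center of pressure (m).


COP_x = (F1*x1 + F2*x2) / (F1 + F2)
COP_x = (327*0.034 + 237*0.241) / (327 + 237)
Numerator = 68.2350
Denominator = 564
COP_x = 0.1210


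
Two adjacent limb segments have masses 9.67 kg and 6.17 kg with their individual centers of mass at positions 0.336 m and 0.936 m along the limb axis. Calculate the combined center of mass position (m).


COM = (m1*x1 + m2*x2) / (m1 + m2)
COM = (9.67*0.336 + 6.17*0.936) / (9.67 + 6.17)
Numerator = 9.0242
Denominator = 15.8400
COM = 0.5697


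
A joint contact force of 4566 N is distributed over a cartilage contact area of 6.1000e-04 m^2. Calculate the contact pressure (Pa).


P = F / A
P = 4566 / 6.1000e-04
P = 7.4852e+06


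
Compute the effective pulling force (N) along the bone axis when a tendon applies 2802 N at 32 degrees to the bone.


F_eff = F_tendon * cos(theta)
theta = 32 deg = 0.5585 rad
cos(theta) = 0.8480
F_eff = 2802 * 0.8480
F_eff = 2376.2308


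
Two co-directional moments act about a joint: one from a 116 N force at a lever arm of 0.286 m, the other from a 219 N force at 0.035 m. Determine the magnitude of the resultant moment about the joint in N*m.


M = F1 * d1 + F2 * d2
M = 116 * 0.286 + 219 * 0.035
M = 33.1760 + 7.6650
M = 40.8410
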